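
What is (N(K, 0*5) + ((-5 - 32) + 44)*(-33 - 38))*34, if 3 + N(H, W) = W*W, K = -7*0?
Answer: -17000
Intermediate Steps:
K = 0
N(H, W) = -3 + W² (N(H, W) = -3 + W*W = -3 + W²)
(N(K, 0*5) + ((-5 - 32) + 44)*(-33 - 38))*34 = ((-3 + (0*5)²) + ((-5 - 32) + 44)*(-33 - 38))*34 = ((-3 + 0²) + (-37 + 44)*(-71))*34 = ((-3 + 0) + 7*(-71))*34 = (-3 - 497)*34 = -500*34 = -17000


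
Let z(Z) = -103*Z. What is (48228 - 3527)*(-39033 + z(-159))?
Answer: -1012745856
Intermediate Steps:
(48228 - 3527)*(-39033 + z(-159)) = (48228 - 3527)*(-39033 - 103*(-159)) = 44701*(-39033 + 16377) = 44701*(-22656) = -1012745856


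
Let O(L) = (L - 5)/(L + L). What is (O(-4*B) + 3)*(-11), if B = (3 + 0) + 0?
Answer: -979/24 ≈ -40.792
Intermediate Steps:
B = 3 (B = 3 + 0 = 3)
O(L) = (-5 + L)/(2*L) (O(L) = (-5 + L)/((2*L)) = (-5 + L)*(1/(2*L)) = (-5 + L)/(2*L))
(O(-4*B) + 3)*(-11) = ((-5 - 4*3)/(2*((-4*3))) + 3)*(-11) = ((1/2)*(-5 - 12)/(-12) + 3)*(-11) = ((1/2)*(-1/12)*(-17) + 3)*(-11) = (17/24 + 3)*(-11) = (89/24)*(-11) = -979/24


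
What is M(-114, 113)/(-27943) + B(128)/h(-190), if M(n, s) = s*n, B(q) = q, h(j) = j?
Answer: -564562/2654585 ≈ -0.21267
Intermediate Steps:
M(n, s) = n*s
M(-114, 113)/(-27943) + B(128)/h(-190) = -114*113/(-27943) + 128/(-190) = -12882*(-1/27943) + 128*(-1/190) = 12882/27943 - 64/95 = -564562/2654585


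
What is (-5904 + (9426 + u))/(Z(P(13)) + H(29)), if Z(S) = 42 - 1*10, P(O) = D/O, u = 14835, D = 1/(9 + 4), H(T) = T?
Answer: 18357/61 ≈ 300.93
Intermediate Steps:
D = 1/13 ≈ 0.076923
P(O) = 1/(13*O)
Z(S) = 32 (Z(S) = 42 - 10 = 32)
(-5904 + (9426 + u))/(Z(P(13)) + H(29)) = (-5904 + (9426 + 14835))/(32 + 29) = (-5904 + 24261)/61 = 18357*(1/61) = 18357/61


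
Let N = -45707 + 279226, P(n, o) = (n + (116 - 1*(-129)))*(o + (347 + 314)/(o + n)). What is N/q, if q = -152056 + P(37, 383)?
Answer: -16346330/3052433 ≈ -5.3552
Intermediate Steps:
P(n, o) = (245 + n)*(o + 661/(n + o)) (P(n, o) = (n + (116 + 129))*(o + 661/(n + o)) = (n + 245)*(o + 661/(n + o)) = (245 + n)*(o + 661/(n + o)))
q = -3052433/70 (q = -152056 + (161945 + 245*383² + 661*37 + 37*383² + 383*37² + 245*37*383)/(37 + 383) = -152056 + (161945 + 245*146689 + 24457 + 37*146689 + 383*1369 + 3471895)/420 = -152056 + (161945 + 35938805 + 24457 + 5427493 + 524327 + 3471895)/420 = -152056 + (1/420)*45548922 = -152056 + 7591487/70 = -3052433/70 ≈ -43606.)
N = 233519
N/q = 233519/(-3052433/70) = 233519*(-70/3052433) = -16346330/3052433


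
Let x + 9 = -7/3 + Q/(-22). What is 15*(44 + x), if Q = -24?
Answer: 5570/11 ≈ 506.36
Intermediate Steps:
x = -338/33 (x = -9 + (-7/3 - 24/(-22)) = -9 + (-7*1/3 - 24*(-1/22)) = -9 + (-7/3 + 12/11) = -9 - 41/33 = -338/33 ≈ -10.242)
15*(44 + x) = 15*(44 - 338/33) = 15*(1114/33) = 5570/11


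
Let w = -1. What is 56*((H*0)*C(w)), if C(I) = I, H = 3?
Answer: 0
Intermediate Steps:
56*((H*0)*C(w)) = 56*((3*0)*(-1)) = 56*(0*(-1)) = 56*0 = 0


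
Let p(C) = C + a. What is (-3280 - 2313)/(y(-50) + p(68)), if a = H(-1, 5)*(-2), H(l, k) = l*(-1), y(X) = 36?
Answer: -329/6 ≈ -54.833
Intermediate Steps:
H(l, k) = -l
a = -2 (a = -1*(-1)*(-2) = 1*(-2) = -2)
p(C) = -2 + C (p(C) = C - 2 = -2 + C)
(-3280 - 2313)/(y(-50) + p(68)) = (-3280 - 2313)/(36 + (-2 + 68)) = -5593/(36 + 66) = -5593/102 = -5593*1/102 = -329/6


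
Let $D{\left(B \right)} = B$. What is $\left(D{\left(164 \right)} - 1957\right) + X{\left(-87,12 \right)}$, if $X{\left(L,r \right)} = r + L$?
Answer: $-1868$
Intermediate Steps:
$X{\left(L,r \right)} = L + r$
$\left(D{\left(164 \right)} - 1957\right) + X{\left(-87,12 \right)} = \left(164 - 1957\right) + \left(-87 + 12\right) = -1793 - 75 = -1868$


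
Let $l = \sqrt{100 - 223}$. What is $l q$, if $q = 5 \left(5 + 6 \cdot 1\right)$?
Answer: $55 i \sqrt{123} \approx 609.98 i$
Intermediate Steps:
$q = 55$ ($q = 5 \left(5 + 6\right) = 5 \cdot 11 = 55$)
$l = i \sqrt{123}$ ($l = \sqrt{-123} = i \sqrt{123} \approx 11.091 i$)
$l q = i \sqrt{123} \cdot 55 = 55 i \sqrt{123}$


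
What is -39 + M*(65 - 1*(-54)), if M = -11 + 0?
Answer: -1348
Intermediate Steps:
M = -11
-39 + M*(65 - 1*(-54)) = -39 - 11*(65 - 1*(-54)) = -39 - 11*(65 + 54) = -39 - 11*119 = -39 - 1309 = -1348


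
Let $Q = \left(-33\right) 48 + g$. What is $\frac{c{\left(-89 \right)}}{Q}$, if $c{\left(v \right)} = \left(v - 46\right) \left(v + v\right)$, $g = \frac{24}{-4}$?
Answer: $- \frac{801}{53} \approx -15.113$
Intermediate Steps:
$g = -6$ ($g = 24 \left(- \frac{1}{4}\right) = -6$)
$c{\left(v \right)} = 2 v \left(-46 + v\right)$ ($c{\left(v \right)} = \left(-46 + v\right) 2 v = 2 v \left(-46 + v\right)$)
$Q = -1590$ ($Q = \left(-33\right) 48 - 6 = -1584 - 6 = -1590$)
$\frac{c{\left(-89 \right)}}{Q} = \frac{2 \left(-89\right) \left(-46 - 89\right)}{-1590} = 2 \left(-89\right) \left(-135\right) \left(- \frac{1}{1590}\right) = 24030 \left(- \frac{1}{1590}\right) = - \frac{801}{53}$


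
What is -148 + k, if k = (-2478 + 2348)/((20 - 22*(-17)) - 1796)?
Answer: -103683/701 ≈ -147.91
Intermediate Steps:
k = 65/701 (k = -130/((20 + 374) - 1796) = -130/(394 - 1796) = -130/(-1402) = -130*(-1/1402) = 65/701 ≈ 0.092725)
-148 + k = -148 + 65/701 = -103683/701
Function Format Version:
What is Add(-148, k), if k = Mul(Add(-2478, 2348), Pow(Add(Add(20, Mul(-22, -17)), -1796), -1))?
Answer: Rational(-103683, 701) ≈ -147.91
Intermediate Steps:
k = Rational(65, 701) (k = Mul(-130, Pow(Add(Add(20, 374), -1796), -1)) = Mul(-130, Pow(Add(394, -1796), -1)) = Mul(-130, Pow(-1402, -1)) = Mul(-130, Rational(-1, 1402)) = Rational(65, 701) ≈ 0.092725)
Add(-148, k) = Add(-148, Rational(65, 701)) = Rational(-103683, 701)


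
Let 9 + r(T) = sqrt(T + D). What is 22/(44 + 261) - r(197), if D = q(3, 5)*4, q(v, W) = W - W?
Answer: 2767/305 - sqrt(197) ≈ -4.9635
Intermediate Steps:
q(v, W) = 0
D = 0 (D = 0*4 = 0)
r(T) = -9 + sqrt(T) (r(T) = -9 + sqrt(T + 0) = -9 + sqrt(T))
22/(44 + 261) - r(197) = 22/(44 + 261) - (-9 + sqrt(197)) = 22/305 + (9 - sqrt(197)) = 2767/305 - sqrt(197)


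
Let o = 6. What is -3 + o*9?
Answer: 51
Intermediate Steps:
-3 + o*9 = -3 + 6*9 = -3 + 54 = 51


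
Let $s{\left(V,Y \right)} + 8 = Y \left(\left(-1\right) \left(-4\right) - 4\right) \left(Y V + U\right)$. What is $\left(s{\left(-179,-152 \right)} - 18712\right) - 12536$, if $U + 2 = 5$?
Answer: $-31256$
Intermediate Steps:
$U = 3$ ($U = -2 + 5 = 3$)
$s{\left(V,Y \right)} = -8$ ($s{\left(V,Y \right)} = -8 + Y \left(\left(-1\right) \left(-4\right) - 4\right) \left(Y V + 3\right) = -8 + Y \left(4 - 4\right) \left(V Y + 3\right) = -8 + Y 0 \left(3 + V Y\right) = -8 + 0 \left(3 + V Y\right) = -8 + 0 = -8$)
$\left(s{\left(-179,-152 \right)} - 18712\right) - 12536 = \left(-8 - 18712\right) - 12536 = -18720 - 12536 = -31256$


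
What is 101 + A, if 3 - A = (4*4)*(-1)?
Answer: 120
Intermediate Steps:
A = 19 (A = 3 - 4*4*(-1) = 3 - 16*(-1) = 3 - 1*(-16) = 3 + 16 = 19)
101 + A = 101 + 19 = 120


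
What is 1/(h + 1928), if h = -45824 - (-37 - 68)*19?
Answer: -1/41901 ≈ -2.3866e-5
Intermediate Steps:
h = -43829 (h = -45824 - (-105)*19 = -45824 - 1*(-1995) = -45824 + 1995 = -43829)
1/(h + 1928) = 1/(-43829 + 1928) = 1/(-41901) = -1/41901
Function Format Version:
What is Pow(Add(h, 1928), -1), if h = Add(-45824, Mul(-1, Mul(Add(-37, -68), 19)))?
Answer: Rational(-1, 41901) ≈ -2.3866e-5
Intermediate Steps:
h = -43829 (h = Add(-45824, Mul(-1, Mul(-105, 19))) = Add(-45824, Mul(-1, -1995)) = Add(-45824, 1995) = -43829)
Pow(Add(h, 1928), -1) = Pow(Add(-43829, 1928), -1) = Pow(-41901, -1) = Rational(-1, 41901)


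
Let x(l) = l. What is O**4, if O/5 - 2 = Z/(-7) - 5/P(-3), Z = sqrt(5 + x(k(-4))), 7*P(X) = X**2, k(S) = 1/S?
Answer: 2333726220625/252047376 + 618194375*sqrt(19)/500094 ≈ 14647.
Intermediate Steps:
P(X) = X**2/7
Z = sqrt(19)/2 (Z = sqrt(5 + 1/(-4)) = sqrt(5 - 1/4) = sqrt(19/4) = sqrt(19)/2 ≈ 2.1795)
O = -85/9 - 5*sqrt(19)/14 (O = 10 + 5*((sqrt(19)/2)/(-7) - 5/((1/7)*(-3)**2)) = 10 + 5*((sqrt(19)/2)*(-1/7) - 5/((1/7)*9)) = 10 + 5*(-sqrt(19)/14 - 5/9/7) = 10 + 5*(-sqrt(19)/14 - 5*7/9) = 10 + 5*(-sqrt(19)/14 - 35/9) = 10 + 5*(-35/9 - sqrt(19)/14) = 10 + (-175/9 - 5*sqrt(19)/14) = -85/9 - 5*sqrt(19)/14 ≈ -11.001)
O**4 = (-85/9 - 5*sqrt(19)/14)**4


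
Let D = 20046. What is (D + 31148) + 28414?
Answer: 79608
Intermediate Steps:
(D + 31148) + 28414 = (20046 + 31148) + 28414 = 51194 + 28414 = 79608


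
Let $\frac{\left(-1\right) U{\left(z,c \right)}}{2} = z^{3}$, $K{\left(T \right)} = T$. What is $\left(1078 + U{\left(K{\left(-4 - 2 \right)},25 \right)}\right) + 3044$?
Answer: $4554$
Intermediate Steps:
$U{\left(z,c \right)} = - 2 z^{3}$
$\left(1078 + U{\left(K{\left(-4 - 2 \right)},25 \right)}\right) + 3044 = \left(1078 - 2 \left(-4 - 2\right)^{3}\right) + 3044 = \left(1078 - 2 \left(-6\right)^{3}\right) + 3044 = \left(1078 - -432\right) + 3044 = \left(1078 + 432\right) + 3044 = 1510 + 3044 = 4554$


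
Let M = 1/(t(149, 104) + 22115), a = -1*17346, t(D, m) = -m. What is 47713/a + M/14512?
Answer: -2540109956045/923453720112 ≈ -2.7507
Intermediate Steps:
a = -17346
M = 1/22011 (M = 1/(-1*104 + 22115) = 1/(-104 + 22115) = 1/22011 ≈ 4.5432e-5)
47713/a + M/14512 = 47713/(-17346) + (1/22011)/14512 = 47713*(-1/17346) + (1/22011)*(1/14512) = -47713/17346 + 1/319423632 = -2540109956045/923453720112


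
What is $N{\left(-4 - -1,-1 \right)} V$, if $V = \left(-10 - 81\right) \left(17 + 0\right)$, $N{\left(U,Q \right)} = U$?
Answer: $4641$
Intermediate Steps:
$V = -1547$ ($V = \left(-91\right) 17 = -1547$)
$N{\left(-4 - -1,-1 \right)} V = \left(-4 - -1\right) \left(-1547\right) = \left(-4 + 1\right) \left(-1547\right) = \left(-3\right) \left(-1547\right) = 4641$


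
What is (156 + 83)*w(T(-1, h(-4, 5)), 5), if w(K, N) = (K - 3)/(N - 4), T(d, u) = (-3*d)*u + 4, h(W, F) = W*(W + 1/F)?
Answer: 55687/5 ≈ 11137.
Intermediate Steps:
T(d, u) = 4 - 3*d*u (T(d, u) = -3*d*u + 4 = 4 - 3*d*u)
w(K, N) = (-3 + K)/(-4 + N)
(156 + 83)*w(T(-1, h(-4, 5)), 5) = (156 + 83)*((-3 + (4 - 3*(-1)*((-4)² - 4/5)))/(-4 + 5)) = 239*((-3 + (4 - 3*(-1)*(16 - 4*⅕)))/1) = 239*(1*(-3 + (4 - 3*(-1)*(16 - ⅘)))) = 239*(1*(-3 + (4 - 3*(-1)*76/5))) = 239*(1*(-3 + (4 + 228/5))) = 239*(1*(-3 + 248/5)) = 239*(1*(233/5)) = 239*(233/5) = 55687/5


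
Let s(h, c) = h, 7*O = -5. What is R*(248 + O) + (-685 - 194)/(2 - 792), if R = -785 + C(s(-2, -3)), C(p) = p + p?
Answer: -1078943457/5530 ≈ -1.9511e+5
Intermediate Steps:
O = -5/7 (O = (⅐)*(-5) = -5/7 ≈ -0.71429)
C(p) = 2*p
R = -789 (R = -785 + 2*(-2) = -785 - 4 = -789)
R*(248 + O) + (-685 - 194)/(2 - 792) = -789*(248 - 5/7) + (-685 - 194)/(2 - 792) = -789*1731/7 - 879/(-790) = -1365759/7 - 879*(-1/790) = -1365759/7 + 879/790 = -1078943457/5530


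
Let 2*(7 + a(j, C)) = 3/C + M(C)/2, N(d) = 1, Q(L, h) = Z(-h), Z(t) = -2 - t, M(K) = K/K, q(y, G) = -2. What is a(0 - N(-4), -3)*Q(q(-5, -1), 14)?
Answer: -87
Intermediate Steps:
M(K) = 1
Q(L, h) = -2 + h (Q(L, h) = -2 - (-1)*h = -2 + h)
a(j, C) = -27/4 + 3/(2*C) (a(j, C) = -7 + (3/C + 1/2)/2 = -7 + (3/C + 1*(½))/2 = -7 + (3/C + ½)/2 = -7 + (½ + 3/C)/2 = -7 + (¼ + 3/(2*C)) = -27/4 + 3/(2*C))
a(0 - N(-4), -3)*Q(q(-5, -1), 14) = ((¾)*(2 - 9*(-3))/(-3))*(-2 + 14) = ((¾)*(-⅓)*(2 + 27))*12 = ((¾)*(-⅓)*29)*12 = -29/4*12 = -87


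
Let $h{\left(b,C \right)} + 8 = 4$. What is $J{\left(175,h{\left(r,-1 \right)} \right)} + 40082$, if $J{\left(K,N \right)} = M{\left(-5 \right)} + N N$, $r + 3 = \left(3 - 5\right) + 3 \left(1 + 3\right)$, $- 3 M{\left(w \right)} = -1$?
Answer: $\frac{120295}{3} \approx 40098.0$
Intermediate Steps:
$M{\left(w \right)} = \frac{1}{3}$ ($M{\left(w \right)} = \left(- \frac{1}{3}\right) \left(-1\right) = \frac{1}{3}$)
$r = 7$ ($r = -3 + \left(\left(3 - 5\right) + 3 \left(1 + 3\right)\right) = -3 + \left(-2 + 3 \cdot 4\right) = -3 + \left(-2 + 12\right) = -3 + 10 = 7$)
$h{\left(b,C \right)} = -4$ ($h{\left(b,C \right)} = -8 + 4 = -4$)
$J{\left(K,N \right)} = \frac{1}{3} + N^{2}$ ($J{\left(K,N \right)} = \frac{1}{3} + N N = \frac{1}{3} + N^{2}$)
$J{\left(175,h{\left(r,-1 \right)} \right)} + 40082 = \left(\frac{1}{3} + \left(-4\right)^{2}\right) + 40082 = \left(\frac{1}{3} + 16\right) + 40082 = \frac{49}{3} + 40082 = \frac{120295}{3}$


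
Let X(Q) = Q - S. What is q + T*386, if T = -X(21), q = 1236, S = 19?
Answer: 464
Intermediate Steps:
X(Q) = -19 + Q (X(Q) = Q - 1*19 = Q - 19 = -19 + Q)
T = -2 (T = -(-19 + 21) = -1*2 = -2)
q + T*386 = 1236 - 2*386 = 1236 - 772 = 464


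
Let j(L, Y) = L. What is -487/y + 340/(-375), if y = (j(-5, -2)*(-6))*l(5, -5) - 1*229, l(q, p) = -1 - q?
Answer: 8713/30675 ≈ 0.28404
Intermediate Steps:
y = -409 (y = (-5*(-6))*(-1 - 1*5) - 1*229 = 30*(-1 - 5) - 229 = 30*(-6) - 229 = -180 - 229 = -409)
-487/y + 340/(-375) = -487/(-409) + 340/(-375) = -487*(-1/409) + 340*(-1/375) = 487/409 - 68/75 = 8713/30675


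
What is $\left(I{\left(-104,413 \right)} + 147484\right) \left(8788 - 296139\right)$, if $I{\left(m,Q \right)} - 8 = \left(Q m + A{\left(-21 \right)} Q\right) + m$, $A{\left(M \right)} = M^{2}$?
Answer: $-82345888719$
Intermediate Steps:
$I{\left(m,Q \right)} = 8 + m + 441 Q + Q m$ ($I{\left(m,Q \right)} = 8 + \left(\left(Q m + \left(-21\right)^{2} Q\right) + m\right) = 8 + \left(\left(Q m + 441 Q\right) + m\right) = 8 + \left(\left(441 Q + Q m\right) + m\right) = 8 + \left(m + 441 Q + Q m\right) = 8 + m + 441 Q + Q m$)
$\left(I{\left(-104,413 \right)} + 147484\right) \left(8788 - 296139\right) = \left(\left(8 - 104 + 441 \cdot 413 + 413 \left(-104\right)\right) + 147484\right) \left(8788 - 296139\right) = \left(\left(8 - 104 + 182133 - 42952\right) + 147484\right) \left(-287351\right) = \left(139085 + 147484\right) \left(-287351\right) = 286569 \left(-287351\right) = -82345888719$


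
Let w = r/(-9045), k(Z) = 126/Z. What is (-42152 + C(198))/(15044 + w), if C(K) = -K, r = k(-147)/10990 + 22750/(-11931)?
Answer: -175794210564761250/62447417728391243 ≈ -2.8151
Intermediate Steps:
r = -875114543/458925915 (r = (126/(-147))/10990 + 22750/(-11931) = (126*(-1/147))*(1/10990) + 22750*(-1/11931) = -6/7*1/10990 - 22750/11931 = -3/38465 - 22750/11931 = -875114543/458925915 ≈ -1.9069)
w = 875114543/4150984901175 (w = -875114543/458925915/(-9045) = -875114543/458925915*(-1/9045) = 875114543/4150984901175 ≈ 0.00021082)
(-42152 + C(198))/(15044 + w) = (-42152 - 1*198)/(15044 + 875114543/4150984901175) = (-42152 - 198)/(62447417728391243/4150984901175) = -42350*4150984901175/62447417728391243 = -175794210564761250/62447417728391243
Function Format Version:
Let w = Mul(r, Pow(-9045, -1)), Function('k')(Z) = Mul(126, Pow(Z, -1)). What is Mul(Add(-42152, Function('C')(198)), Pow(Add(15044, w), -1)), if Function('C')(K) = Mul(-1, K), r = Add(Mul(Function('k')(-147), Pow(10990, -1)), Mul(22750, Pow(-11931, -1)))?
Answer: Rational(-175794210564761250, 62447417728391243) ≈ -2.8151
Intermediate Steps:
r = Rational(-875114543, 458925915) (r = Add(Mul(Mul(126, Pow(-147, -1)), Pow(10990, -1)), Mul(22750, Pow(-11931, -1))) = Add(Mul(Mul(126, Rational(-1, 147)), Rational(1, 10990)), Mul(22750, Rational(-1, 11931))) = Add(Mul(Rational(-6, 7), Rational(1, 10990)), Rational(-22750, 11931)) = Add(Rational(-3, 38465), Rational(-22750, 11931)) = Rational(-875114543, 458925915) ≈ -1.9069)
w = Rational(875114543, 4150984901175) (w = Mul(Rational(-875114543, 458925915), Pow(-9045, -1)) = Mul(Rational(-875114543, 458925915), Rational(-1, 9045)) = Rational(875114543, 4150984901175) ≈ 0.00021082)
Mul(Add(-42152, Function('C')(198)), Pow(Add(15044, w), -1)) = Mul(Add(-42152, Mul(-1, 198)), Pow(Add(15044, Rational(875114543, 4150984901175)), -1)) = Mul(Add(-42152, -198), Pow(Rational(62447417728391243, 4150984901175), -1)) = Mul(-42350, Rational(4150984901175, 62447417728391243)) = Rational(-175794210564761250, 62447417728391243)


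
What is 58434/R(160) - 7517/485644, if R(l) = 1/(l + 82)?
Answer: 6867505394515/485644 ≈ 1.4141e+7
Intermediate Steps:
R(l) = 1/(82 + l)
58434/R(160) - 7517/485644 = 58434/(1/(82 + 160)) - 7517/485644 = 58434/(1/242) - 7517*1/485644 = 58434/(1/242) - 7517/485644 = 58434*242 - 7517/485644 = 14141028 - 7517/485644 = 6867505394515/485644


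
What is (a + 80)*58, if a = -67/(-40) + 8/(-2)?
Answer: 90103/20 ≈ 4505.1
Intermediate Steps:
a = -93/40 (a = -67*(-1/40) + 8*(-1/2) = 67/40 - 4 = -93/40 ≈ -2.3250)
(a + 80)*58 = (-93/40 + 80)*58 = (3107/40)*58 = 90103/20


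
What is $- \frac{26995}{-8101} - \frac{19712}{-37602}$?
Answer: $\frac{587376451}{152306901} \approx 3.8565$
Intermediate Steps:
$- \frac{26995}{-8101} - \frac{19712}{-37602} = \left(-26995\right) \left(- \frac{1}{8101}\right) - - \frac{9856}{18801} = \frac{26995}{8101} + \frac{9856}{18801} = \frac{587376451}{152306901}$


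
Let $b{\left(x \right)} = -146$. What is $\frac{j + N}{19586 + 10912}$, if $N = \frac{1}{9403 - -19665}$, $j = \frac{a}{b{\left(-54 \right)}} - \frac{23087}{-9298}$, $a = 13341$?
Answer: $- \frac{292312336065}{100287698125576} \approx -0.0029147$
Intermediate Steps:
$j = - \frac{30168479}{339377}$ ($j = \frac{13341}{-146} - \frac{23087}{-9298} = 13341 \left(- \frac{1}{146}\right) - - \frac{23087}{9298} = - \frac{13341}{146} + \frac{23087}{9298} = - \frac{30168479}{339377} \approx -88.894$)
$N = \frac{1}{29068}$ ($N = \frac{1}{9403 + 19665} = \frac{1}{29068} \approx 3.4402 \cdot 10^{-5}$)
$\frac{j + N}{19586 + 10912} = \frac{- \frac{30168479}{339377} + \frac{1}{29068}}{19586 + 10912} = - \frac{876937008195}{9865010636 \cdot 30498} = \left(- \frac{876937008195}{9865010636}\right) \frac{1}{30498} = - \frac{292312336065}{100287698125576}$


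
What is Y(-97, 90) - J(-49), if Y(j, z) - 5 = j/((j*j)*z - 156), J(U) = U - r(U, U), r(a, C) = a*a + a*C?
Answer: 4111351727/846654 ≈ 4856.0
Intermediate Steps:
r(a, C) = a² + C*a
J(U) = U - 2*U² (J(U) = U - U*(U + U) = U - U*2*U = U - 2*U²)
Y(j, z) = 5 + j/(-156 + z*j²) (Y(j, z) = 5 + j/((j*j)*z - 156) = 5 + j/(j²*z - 156) = 5 + j/(z*j² - 156) = 5 + j/(-156 + z*j²))
Y(-97, 90) - J(-49) = (-780 - 97 + 5*90*(-97)²)/(-156 + 90*(-97)²) - (-49)*(1 - 2*(-49)) = (-780 - 97 + 5*90*9409)/(-156 + 90*9409) - (-49)*(1 + 98) = (-780 - 97 + 4234050)/(-156 + 846810) - (-49)*99 = 4233173/846654 - 1*(-4851) = (1/846654)*4233173 + 4851 = 4233173/846654 + 4851 = 4111351727/846654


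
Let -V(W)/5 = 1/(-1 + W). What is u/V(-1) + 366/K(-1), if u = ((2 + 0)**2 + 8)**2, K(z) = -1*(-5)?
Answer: 654/5 ≈ 130.80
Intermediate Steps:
K(z) = 5
V(W) = -5/(-1 + W)
u = 144 (u = (2**2 + 8)**2 = (4 + 8)**2 = 12**2 = 144)
u/V(-1) + 366/K(-1) = 144/((-5/(-1 - 1))) + 366/5 = 144/((-5/(-2))) + 366*(1/5) = 144/((-5*(-1/2))) + 366/5 = 144/(5/2) + 366/5 = 144*(2/5) + 366/5 = 288/5 + 366/5 = 654/5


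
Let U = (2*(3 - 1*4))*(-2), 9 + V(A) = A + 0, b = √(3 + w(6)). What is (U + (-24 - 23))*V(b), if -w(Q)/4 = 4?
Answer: 387 - 43*I*√13 ≈ 387.0 - 155.04*I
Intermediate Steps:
w(Q) = -16 (w(Q) = -4*4 = -16)
b = I*√13 (b = √(3 - 16) = √(-13) = I*√13 ≈ 3.6056*I)
V(A) = -9 + A (V(A) = -9 + (A + 0) = -9 + A)
U = 4 (U = (2*(3 - 4))*(-2) = (2*(-1))*(-2) = -2*(-2) = 4)
(U + (-24 - 23))*V(b) = (4 + (-24 - 23))*(-9 + I*√13) = (4 - 47)*(-9 + I*√13) = -43*(-9 + I*√13) = 387 - 43*I*√13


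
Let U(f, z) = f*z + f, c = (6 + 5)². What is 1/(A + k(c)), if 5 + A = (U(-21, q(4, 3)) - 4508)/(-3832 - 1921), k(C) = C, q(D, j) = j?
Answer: 5753/671940 ≈ 0.0085618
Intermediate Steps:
c = 121 (c = 11² = 121)
U(f, z) = f + f*z
A = -24173/5753 (A = -5 + (-21*(1 + 3) - 4508)/(-3832 - 1921) = -5 + (-21*4 - 4508)/(-5753) = -5 + (-84 - 4508)*(-1/5753) = -5 - 4592*(-1/5753) = -5 + 4592/5753 = -24173/5753 ≈ -4.2018)
1/(A + k(c)) = 1/(-24173/5753 + 121) = 1/(671940/5753) = 5753/671940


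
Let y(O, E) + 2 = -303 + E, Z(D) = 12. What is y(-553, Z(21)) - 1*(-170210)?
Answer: 169917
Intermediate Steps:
y(O, E) = -305 + E (y(O, E) = -2 + (-303 + E) = -305 + E)
y(-553, Z(21)) - 1*(-170210) = (-305 + 12) - 1*(-170210) = -293 + 170210 = 169917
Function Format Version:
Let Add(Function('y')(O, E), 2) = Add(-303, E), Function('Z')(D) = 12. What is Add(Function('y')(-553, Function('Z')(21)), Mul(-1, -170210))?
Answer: 169917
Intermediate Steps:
Function('y')(O, E) = Add(-305, E) (Function('y')(O, E) = Add(-2, Add(-303, E)) = Add(-305, E))
Add(Function('y')(-553, Function('Z')(21)), Mul(-1, -170210)) = Add(Add(-305, 12), Mul(-1, -170210)) = Add(-293, 170210) = 169917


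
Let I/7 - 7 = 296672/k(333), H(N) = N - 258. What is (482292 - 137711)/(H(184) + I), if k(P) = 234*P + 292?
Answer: 13475529167/60677 ≈ 2.2209e+5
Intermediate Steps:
k(P) = 292 + 234*P
H(N) = -258 + N
I = 2954595/39107 (I = 49 + 7*(296672/(292 + 234*333)) = 49 + 7*(296672/(292 + 77922)) = 49 + 7*(296672/78214) = 49 + 7*(296672*(1/78214)) = 49 + 7*(148336/39107) = 49 + 1038352/39107 = 2954595/39107 ≈ 75.552)
(482292 - 137711)/(H(184) + I) = (482292 - 137711)/((-258 + 184) + 2954595/39107) = 344581/(-74 + 2954595/39107) = 344581/(60677/39107) = 344581*(39107/60677) = 13475529167/60677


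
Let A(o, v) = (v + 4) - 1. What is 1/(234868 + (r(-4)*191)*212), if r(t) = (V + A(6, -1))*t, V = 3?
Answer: -1/574972 ≈ -1.7392e-6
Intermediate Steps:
A(o, v) = 3 + v (A(o, v) = (4 + v) - 1 = 3 + v)
r(t) = 5*t (r(t) = (3 + (3 - 1))*t = (3 + 2)*t = 5*t)
1/(234868 + (r(-4)*191)*212) = 1/(234868 + ((5*(-4))*191)*212) = 1/(234868 - 20*191*212) = 1/(234868 - 3820*212) = 1/(234868 - 809840) = 1/(-574972) = -1/574972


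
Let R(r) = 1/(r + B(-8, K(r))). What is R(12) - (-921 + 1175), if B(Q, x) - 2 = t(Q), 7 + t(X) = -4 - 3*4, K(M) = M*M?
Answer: -2287/9 ≈ -254.11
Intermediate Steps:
K(M) = M²
t(X) = -23 (t(X) = -7 + (-4 - 3*4) = -7 + (-4 - 12) = -7 - 16 = -23)
B(Q, x) = -21 (B(Q, x) = 2 - 23 = -21)
R(r) = 1/(-21 + r) (R(r) = 1/(r - 21) = 1/(-21 + r))
R(12) - (-921 + 1175) = 1/(-21 + 12) - (-921 + 1175) = 1/(-9) - 1*254 = -⅑ - 254 = -2287/9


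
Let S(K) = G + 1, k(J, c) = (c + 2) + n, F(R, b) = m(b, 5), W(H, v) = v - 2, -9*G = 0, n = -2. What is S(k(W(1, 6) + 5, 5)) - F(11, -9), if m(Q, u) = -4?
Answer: 5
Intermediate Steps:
G = 0 (G = -1/9*0 = 0)
W(H, v) = -2 + v
F(R, b) = -4
k(J, c) = c (k(J, c) = (c + 2) - 2 = (2 + c) - 2 = c)
S(K) = 1 (S(K) = 0 + 1 = 1)
S(k(W(1, 6) + 5, 5)) - F(11, -9) = 1 - 1*(-4) = 1 + 4 = 5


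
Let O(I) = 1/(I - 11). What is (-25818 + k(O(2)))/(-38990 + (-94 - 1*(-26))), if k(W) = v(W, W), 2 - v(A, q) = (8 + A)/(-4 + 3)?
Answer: 232273/351522 ≈ 0.66076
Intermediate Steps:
O(I) = 1/(-11 + I)
v(A, q) = 10 + A (v(A, q) = 2 - (8 + A)/(-4 + 3) = 2 - (8 + A)/(-1) = 2 - (8 + A)*(-1) = 2 - (-8 - A) = 2 + (8 + A) = 10 + A)
k(W) = 10 + W
(-25818 + k(O(2)))/(-38990 + (-94 - 1*(-26))) = (-25818 + (10 + 1/(-11 + 2)))/(-38990 + (-94 - 1*(-26))) = (-25818 + (10 + 1/(-9)))/(-38990 + (-94 + 26)) = (-25818 + (10 - ⅑))/(-38990 - 68) = (-25818 + 89/9)/(-39058) = -232273/9*(-1/39058) = 232273/351522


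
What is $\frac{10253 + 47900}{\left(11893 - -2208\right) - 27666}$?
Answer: $- \frac{58153}{13565} \approx -4.287$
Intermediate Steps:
$\frac{10253 + 47900}{\left(11893 - -2208\right) - 27666} = \frac{58153}{\left(11893 + 2208\right) - 27666} = \frac{58153}{14101 - 27666} = \frac{58153}{-13565} = 58153 \left(- \frac{1}{13565}\right) = - \frac{58153}{13565}$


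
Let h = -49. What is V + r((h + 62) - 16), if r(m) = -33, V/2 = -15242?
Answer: -30517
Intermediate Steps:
V = -30484 (V = 2*(-15242) = -30484)
V + r((h + 62) - 16) = -30484 - 33 = -30517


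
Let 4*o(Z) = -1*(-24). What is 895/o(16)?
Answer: 895/6 ≈ 149.17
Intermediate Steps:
o(Z) = 6 (o(Z) = (-1*(-24))/4 = (¼)*24 = 6)
895/o(16) = 895/6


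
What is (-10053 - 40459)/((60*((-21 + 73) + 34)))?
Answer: -6314/645 ≈ -9.7892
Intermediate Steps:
(-10053 - 40459)/((60*((-21 + 73) + 34))) = -50512*1/(60*(52 + 34)) = -50512/(60*86) = -50512/5160 = -50512*1/5160 = -6314/645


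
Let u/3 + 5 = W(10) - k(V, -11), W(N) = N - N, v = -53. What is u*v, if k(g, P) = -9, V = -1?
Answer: -636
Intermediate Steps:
W(N) = 0
u = 12 (u = -15 + 3*(0 - 1*(-9)) = -15 + 3*(0 + 9) = -15 + 3*9 = -15 + 27 = 12)
u*v = 12*(-53) = -636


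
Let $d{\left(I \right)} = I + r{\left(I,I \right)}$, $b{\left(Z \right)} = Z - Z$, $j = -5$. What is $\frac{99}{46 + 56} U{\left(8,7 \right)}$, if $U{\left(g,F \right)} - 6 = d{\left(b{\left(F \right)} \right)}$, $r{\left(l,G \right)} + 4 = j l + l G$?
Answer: $\frac{33}{17} \approx 1.9412$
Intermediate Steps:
$r{\left(l,G \right)} = -4 - 5 l + G l$ ($r{\left(l,G \right)} = -4 + \left(- 5 l + l G\right) = -4 + \left(- 5 l + G l\right) = -4 - 5 l + G l$)
$b{\left(Z \right)} = 0$
$d{\left(I \right)} = -4 + I^{2} - 4 I$ ($d{\left(I \right)} = I - \left(4 + 5 I - I I\right) = I - \left(4 - I^{2} + 5 I\right) = -4 + I^{2} - 4 I$)
$U{\left(g,F \right)} = 2$ ($U{\left(g,F \right)} = 6 - \left(4 - 0^{2}\right) = 6 + \left(-4 + 0 + 0\right) = 6 - 4 = 2$)
$\frac{99}{46 + 56} U{\left(8,7 \right)} = \frac{99}{46 + 56} \cdot 2 = \frac{99}{102} \cdot 2 = 99 \cdot \frac{1}{102} \cdot 2 = \frac{33}{34} \cdot 2 = \frac{33}{17}$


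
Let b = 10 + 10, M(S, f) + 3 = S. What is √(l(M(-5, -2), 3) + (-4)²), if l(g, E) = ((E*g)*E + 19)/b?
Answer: √1335/10 ≈ 3.6538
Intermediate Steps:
M(S, f) = -3 + S
b = 20
l(g, E) = 19/20 + g*E²/20 (l(g, E) = ((E*g)*E + 19)/20 = (g*E² + 19)*(1/20) = (19 + g*E²)*(1/20) = 19/20 + g*E²/20)
√(l(M(-5, -2), 3) + (-4)²) = √((19/20 + (1/20)*(-3 - 5)*3²) + (-4)²) = √((19/20 + (1/20)*(-8)*9) + 16) = √((19/20 - 18/5) + 16) = √(-53/20 + 16) = √(267/20) = √1335/10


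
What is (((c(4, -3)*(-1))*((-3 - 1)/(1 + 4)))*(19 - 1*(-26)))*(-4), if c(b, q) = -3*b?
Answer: 1728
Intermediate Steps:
(((c(4, -3)*(-1))*((-3 - 1)/(1 + 4)))*(19 - 1*(-26)))*(-4) = (((-3*4*(-1))*((-3 - 1)/(1 + 4)))*(19 - 1*(-26)))*(-4) = (((-12*(-1))*(-4/5))*(19 + 26))*(-4) = ((12*(-4*1/5))*45)*(-4) = ((12*(-4/5))*45)*(-4) = -48/5*45*(-4) = -432*(-4) = 1728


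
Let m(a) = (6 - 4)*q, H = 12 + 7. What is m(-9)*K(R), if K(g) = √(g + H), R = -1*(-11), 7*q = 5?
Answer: 10*√30/7 ≈ 7.8246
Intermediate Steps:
q = 5/7 (q = (⅐)*5 = 5/7 ≈ 0.71429)
H = 19
m(a) = 10/7 (m(a) = (6 - 4)*(5/7) = 2*(5/7) = 10/7)
R = 11
K(g) = √(19 + g) (K(g) = √(g + 19) = √(19 + g))
m(-9)*K(R) = 10*√(19 + 11)/7 = 10*√30/7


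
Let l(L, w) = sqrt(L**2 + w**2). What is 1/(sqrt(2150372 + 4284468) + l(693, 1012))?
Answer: 1/(2*sqrt(1608710) + 11*sqrt(12433)) ≈ 0.00026573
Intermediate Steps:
1/(sqrt(2150372 + 4284468) + l(693, 1012)) = 1/(sqrt(2150372 + 4284468) + sqrt(693**2 + 1012**2)) = 1/(sqrt(6434840) + sqrt(480249 + 1024144)) = 1/(2*sqrt(1608710) + sqrt(1504393)) = 1/(2*sqrt(1608710) + 11*sqrt(12433))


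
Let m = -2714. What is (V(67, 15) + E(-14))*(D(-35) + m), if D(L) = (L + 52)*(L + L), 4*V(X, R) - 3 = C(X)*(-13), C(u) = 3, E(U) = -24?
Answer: 128832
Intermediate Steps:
V(X, R) = -9 (V(X, R) = 3/4 + (3*(-13))/4 = 3/4 + (1/4)*(-39) = 3/4 - 39/4 = -9)
D(L) = 2*L*(52 + L) (D(L) = (52 + L)*(2*L) = 2*L*(52 + L))
(V(67, 15) + E(-14))*(D(-35) + m) = (-9 - 24)*(2*(-35)*(52 - 35) - 2714) = -33*(2*(-35)*17 - 2714) = -33*(-1190 - 2714) = -33*(-3904) = 128832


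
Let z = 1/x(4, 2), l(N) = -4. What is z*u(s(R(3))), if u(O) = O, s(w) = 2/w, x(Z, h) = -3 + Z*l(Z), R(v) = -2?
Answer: 1/19 ≈ 0.052632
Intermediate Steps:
x(Z, h) = -3 - 4*Z (x(Z, h) = -3 + Z*(-4) = -3 - 4*Z)
z = -1/19 (z = 1/(-3 - 4*4) = 1/(-3 - 16) = 1/(-19) = -1/19 ≈ -0.052632)
z*u(s(R(3))) = -2/(19*(-2)) = -2*(-1)/(19*2) = -1/19*(-1) = 1/19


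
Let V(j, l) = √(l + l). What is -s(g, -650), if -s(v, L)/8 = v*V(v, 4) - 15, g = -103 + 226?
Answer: -120 + 1968*√2 ≈ 2663.2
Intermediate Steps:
V(j, l) = √2*√l (V(j, l) = √(2*l) = √2*√l)
g = 123
s(v, L) = 120 - 16*v*√2 (s(v, L) = -8*(v*(√2*√4) - 15) = -8*(v*(√2*2) - 15) = -8*(v*(2*√2) - 15) = -8*(2*v*√2 - 15) = -8*(-15 + 2*v*√2) = 120 - 16*v*√2)
-s(g, -650) = -(120 - 16*123*√2) = -(120 - 1968*√2) = -120 + 1968*√2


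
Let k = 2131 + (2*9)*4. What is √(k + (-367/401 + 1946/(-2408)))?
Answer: √2617943529079/34486 ≈ 46.918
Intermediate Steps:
k = 2203 (k = 2131 + 18*4 = 2131 + 72 = 2203)
√(k + (-367/401 + 1946/(-2408))) = √(2203 + (-367/401 + 1946/(-2408))) = √(2203 + (-367*1/401 + 1946*(-1/2408))) = √(2203 + (-367/401 - 139/172)) = √(2203 - 118863/68972) = √(151826453/68972) = √2617943529079/34486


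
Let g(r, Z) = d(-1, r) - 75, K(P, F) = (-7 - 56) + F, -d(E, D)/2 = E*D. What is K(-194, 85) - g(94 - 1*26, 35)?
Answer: -39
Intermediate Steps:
d(E, D) = -2*D*E (d(E, D) = -2*E*D = -2*D*E)
K(P, F) = -63 + F
g(r, Z) = -75 + 2*r (g(r, Z) = -2*r*(-1) - 75 = 2*r - 75 = -75 + 2*r)
K(-194, 85) - g(94 - 1*26, 35) = (-63 + 85) - (-75 + 2*(94 - 1*26)) = 22 - (-75 + 2*(94 - 26)) = 22 - (-75 + 2*68) = 22 - (-75 + 136) = 22 - 1*61 = 22 - 61 = -39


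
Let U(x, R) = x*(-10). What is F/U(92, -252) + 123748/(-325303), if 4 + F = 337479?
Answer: -21979095617/59855752 ≈ -367.20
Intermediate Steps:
U(x, R) = -10*x
F = 337475 (F = -4 + 337479 = 337475)
F/U(92, -252) + 123748/(-325303) = 337475/((-10*92)) + 123748/(-325303) = 337475/(-920) + 123748*(-1/325303) = 337475*(-1/920) - 123748/325303 = -67495/184 - 123748/325303 = -21979095617/59855752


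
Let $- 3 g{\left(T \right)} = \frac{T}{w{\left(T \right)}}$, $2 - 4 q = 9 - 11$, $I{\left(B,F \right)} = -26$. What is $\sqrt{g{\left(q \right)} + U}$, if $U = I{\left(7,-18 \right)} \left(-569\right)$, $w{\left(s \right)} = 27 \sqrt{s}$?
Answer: $\frac{\sqrt{1198313}}{9} \approx 121.63$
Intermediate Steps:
$q = 1$ ($q = \frac{1}{2} - \frac{9 - 11}{4} = \frac{1}{2} - - \frac{1}{2} = \frac{1}{2} + \frac{1}{2} = 1$)
$g{\left(T \right)} = - \frac{\sqrt{T}}{81}$ ($g{\left(T \right)} = - \frac{T \frac{1}{27 \sqrt{T}}}{3} = - \frac{\frac{1}{27} \sqrt{T}}{3} = - \frac{\sqrt{T}}{81}$)
$U = 14794$ ($U = \left(-26\right) \left(-569\right) = 14794$)
$\sqrt{g{\left(q \right)} + U} = \sqrt{- \frac{\sqrt{1}}{81} + 14794} = \sqrt{\left(- \frac{1}{81}\right) 1 + 14794} = \sqrt{- \frac{1}{81} + 14794} = \sqrt{\frac{1198313}{81}} = \frac{\sqrt{1198313}}{9}$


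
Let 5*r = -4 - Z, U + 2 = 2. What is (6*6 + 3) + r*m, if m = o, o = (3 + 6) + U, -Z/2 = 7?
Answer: 57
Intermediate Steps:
U = 0 (U = -2 + 2 = 0)
Z = -14 (Z = -2*7 = -14)
r = 2 (r = (-4 - 1*(-14))/5 = (-4 + 14)/5 = (1/5)*10 = 2)
o = 9 (o = (3 + 6) + 0 = 9 + 0 = 9)
m = 9
(6*6 + 3) + r*m = (6*6 + 3) + 2*9 = (36 + 3) + 18 = 39 + 18 = 57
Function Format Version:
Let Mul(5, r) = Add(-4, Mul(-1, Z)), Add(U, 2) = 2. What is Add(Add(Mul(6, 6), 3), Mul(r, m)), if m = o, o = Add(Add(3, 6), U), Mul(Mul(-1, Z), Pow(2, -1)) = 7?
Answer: 57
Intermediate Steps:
U = 0 (U = Add(-2, 2) = 0)
Z = -14 (Z = Mul(-2, 7) = -14)
r = 2 (r = Mul(Rational(1, 5), Add(-4, Mul(-1, -14))) = Mul(Rational(1, 5), Add(-4, 14)) = Mul(Rational(1, 5), 10) = 2)
o = 9 (o = Add(Add(3, 6), 0) = Add(9, 0) = 9)
m = 9
Add(Add(Mul(6, 6), 3), Mul(r, m)) = Add(Add(Mul(6, 6), 3), Mul(2, 9)) = Add(Add(36, 3), 18) = Add(39, 18) = 57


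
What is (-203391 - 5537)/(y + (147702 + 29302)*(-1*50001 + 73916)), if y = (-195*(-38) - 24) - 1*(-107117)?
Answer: -208928/4233165163 ≈ -4.9355e-5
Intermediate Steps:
y = 114503 (y = (7410 - 24) + 107117 = 7386 + 107117 = 114503)
(-203391 - 5537)/(y + (147702 + 29302)*(-1*50001 + 73916)) = (-203391 - 5537)/(114503 + (147702 + 29302)*(-1*50001 + 73916)) = -208928/(114503 + 177004*(-50001 + 73916)) = -208928/(114503 + 177004*23915) = -208928/(114503 + 4233050660) = -208928/4233165163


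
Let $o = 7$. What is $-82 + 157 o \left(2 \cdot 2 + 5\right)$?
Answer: $9809$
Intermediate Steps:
$-82 + 157 o \left(2 \cdot 2 + 5\right) = -82 + 157 \cdot 7 \left(2 \cdot 2 + 5\right) = -82 + 157 \cdot 7 \left(4 + 5\right) = -82 + 157 \cdot 7 \cdot 9 = -82 + 157 \cdot 63 = -82 + 9891 = 9809$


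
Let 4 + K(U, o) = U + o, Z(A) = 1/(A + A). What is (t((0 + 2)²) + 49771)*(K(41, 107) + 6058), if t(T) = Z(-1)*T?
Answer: 308667338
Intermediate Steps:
Z(A) = 1/(2*A)
K(U, o) = -4 + U + o (K(U, o) = -4 + (U + o) = -4 + U + o)
t(T) = -T/2 (t(T) = ((½)/(-1))*T = ((½)*(-1))*T = -T/2)
(t((0 + 2)²) + 49771)*(K(41, 107) + 6058) = (-(0 + 2)²/2 + 49771)*((-4 + 41 + 107) + 6058) = (-½*2² + 49771)*(144 + 6058) = (-½*4 + 49771)*6202 = (-2 + 49771)*6202 = 49769*6202 = 308667338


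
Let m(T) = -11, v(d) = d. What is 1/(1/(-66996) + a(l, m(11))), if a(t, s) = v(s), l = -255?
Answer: -66996/736957 ≈ -0.090909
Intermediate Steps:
a(t, s) = s
1/(1/(-66996) + a(l, m(11))) = 1/(1/(-66996) - 11) = 1/(-1/66996 - 11) = 1/(-736957/66996) = -66996/736957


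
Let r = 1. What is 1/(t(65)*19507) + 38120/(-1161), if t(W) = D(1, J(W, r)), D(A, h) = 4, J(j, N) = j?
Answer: -2974426199/90590508 ≈ -32.834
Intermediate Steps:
t(W) = 4
1/(t(65)*19507) + 38120/(-1161) = 1/(4*19507) + 38120/(-1161) = (¼)*(1/19507) + 38120*(-1/1161) = 1/78028 - 38120/1161 = -2974426199/90590508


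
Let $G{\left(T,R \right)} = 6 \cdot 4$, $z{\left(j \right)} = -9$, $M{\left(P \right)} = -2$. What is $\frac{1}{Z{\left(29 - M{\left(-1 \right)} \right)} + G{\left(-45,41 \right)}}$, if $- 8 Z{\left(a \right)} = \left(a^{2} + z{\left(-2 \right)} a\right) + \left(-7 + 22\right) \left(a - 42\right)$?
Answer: $- \frac{8}{325} \approx -0.024615$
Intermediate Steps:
$G{\left(T,R \right)} = 24$
$Z{\left(a \right)} = \frac{315}{4} - \frac{3 a}{4} - \frac{a^{2}}{8}$ ($Z{\left(a \right)} = - \frac{\left(a^{2} - 9 a\right) + \left(-7 + 22\right) \left(a - 42\right)}{8} = - \frac{\left(a^{2} - 9 a\right) + 15 \left(-42 + a\right)}{8} = - \frac{\left(a^{2} - 9 a\right) + \left(-630 + 15 a\right)}{8} = - \frac{-630 + a^{2} + 6 a}{8} = \frac{315}{4} - \frac{3 a}{4} - \frac{a^{2}}{8}$)
$\frac{1}{Z{\left(29 - M{\left(-1 \right)} \right)} + G{\left(-45,41 \right)}} = \frac{1}{\left(\frac{315}{4} - \frac{3 \left(29 - -2\right)}{4} - \frac{\left(29 - -2\right)^{2}}{8}\right) + 24} = \frac{1}{\left(\frac{315}{4} - \frac{3 \left(29 + 2\right)}{4} - \frac{\left(29 + 2\right)^{2}}{8}\right) + 24} = \frac{1}{\left(\frac{315}{4} - \frac{93}{4} - \frac{31^{2}}{8}\right) + 24} = \frac{1}{\left(\frac{315}{4} - \frac{93}{4} - \frac{961}{8}\right) + 24} = \frac{1}{- \frac{517}{8} + 24} = \frac{1}{- \frac{325}{8}} = - \frac{8}{325}$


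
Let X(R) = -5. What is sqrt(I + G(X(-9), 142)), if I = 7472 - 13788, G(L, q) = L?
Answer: 7*I*sqrt(129) ≈ 79.505*I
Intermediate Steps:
I = -6316
sqrt(I + G(X(-9), 142)) = sqrt(-6316 - 5) = sqrt(-6321) = 7*I*sqrt(129)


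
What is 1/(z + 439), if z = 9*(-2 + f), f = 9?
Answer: 1/502 ≈ 0.0019920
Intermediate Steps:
z = 63 (z = 9*(-2 + 9) = 9*7 = 63)
1/(z + 439) = 1/(63 + 439) = 1/502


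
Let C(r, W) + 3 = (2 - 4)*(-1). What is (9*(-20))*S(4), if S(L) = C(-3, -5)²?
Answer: -180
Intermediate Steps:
C(r, W) = -1 (C(r, W) = -3 + (2 - 4)*(-1) = -3 - 2*(-1) = -3 + 2 = -1)
S(L) = 1 (S(L) = (-1)² = 1)
(9*(-20))*S(4) = (9*(-20))*1 = -180*1 = -180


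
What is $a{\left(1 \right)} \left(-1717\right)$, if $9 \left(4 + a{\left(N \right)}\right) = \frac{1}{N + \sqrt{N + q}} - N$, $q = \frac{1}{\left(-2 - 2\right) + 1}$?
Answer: $\frac{58378}{9} + \frac{1717 \sqrt{6}}{9} \approx 6953.8$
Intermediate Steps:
$q = - \frac{1}{3}$ ($q = \frac{1}{-4 + 1} = \frac{1}{-3} = - \frac{1}{3} \approx -0.33333$)
$a{\left(N \right)} = -4 - \frac{N}{9} + \frac{1}{9 \left(N + \sqrt{- \frac{1}{3} + N}\right)}$ ($a{\left(N \right)} = -4 + \frac{\frac{1}{N + \sqrt{N - \frac{1}{3}}} - N}{9} = -4 + \frac{\frac{1}{N + \sqrt{- \frac{1}{3} + N}} - N}{9} = -4 - \left(- \frac{1}{9 \left(N + \sqrt{- \frac{1}{3} + N}\right)} + \frac{N}{9}\right) = -4 - \frac{N}{9} + \frac{1}{9 \left(N + \sqrt{- \frac{1}{3} + N}\right)}$)
$a{\left(1 \right)} \left(-1717\right) = \frac{\frac{1}{3} - 12 - 4 \sqrt{-3 + 9 \cdot 1} - \frac{1^{2}}{3} - \frac{\sqrt{-3 + 9 \cdot 1}}{9}}{3 \cdot 1 + \sqrt{3} \sqrt{-1 + 3 \cdot 1}} \left(-1717\right) = \frac{\frac{1}{3} - 12 - 4 \sqrt{-3 + 9} - \frac{1}{3} - \frac{\sqrt{-3 + 9}}{9}}{3 + \sqrt{3} \sqrt{-1 + 3}} \left(-1717\right) = \frac{\frac{1}{3} - 12 - 4 \sqrt{6} - \frac{1}{3} - \frac{\sqrt{6}}{9}}{3 + \sqrt{3} \sqrt{2}} \left(-1717\right) = \frac{\frac{1}{3} - 12 - 4 \sqrt{6} - \frac{1}{3} - \frac{\sqrt{6}}{9}}{3 + \sqrt{6}} \left(-1717\right) = \frac{-12 - \frac{37 \sqrt{6}}{9}}{3 + \sqrt{6}} \left(-1717\right) = - \frac{1717 \left(-12 - \frac{37 \sqrt{6}}{9}\right)}{3 + \sqrt{6}}$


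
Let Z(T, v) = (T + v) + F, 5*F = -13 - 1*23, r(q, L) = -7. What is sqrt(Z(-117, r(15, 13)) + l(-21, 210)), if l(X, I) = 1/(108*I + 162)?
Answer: 7*I*sqrt(431182230)/12690 ≈ 11.454*I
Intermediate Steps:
F = -36/5 (F = (-13 - 1*23)/5 = (-13 - 23)/5 = (1/5)*(-36) = -36/5 ≈ -7.2000)
l(X, I) = 1/(162 + 108*I)
Z(T, v) = -36/5 + T + v (Z(T, v) = (T + v) - 36/5 = -36/5 + T + v)
sqrt(Z(-117, r(15, 13)) + l(-21, 210)) = sqrt((-36/5 - 117 - 7) + 1/(54*(3 + 2*210))) = sqrt(-656/5 + 1/(54*(3 + 420))) = sqrt(-656/5 + (1/54)/423) = sqrt(-656/5 + (1/54)*(1/423)) = sqrt(-656/5 + 1/22842) = sqrt(-14984347/114210) = 7*I*sqrt(431182230)/12690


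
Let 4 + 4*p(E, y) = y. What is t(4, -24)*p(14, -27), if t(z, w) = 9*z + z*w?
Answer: 465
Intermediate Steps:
t(z, w) = 9*z + w*z
p(E, y) = -1 + y/4
t(4, -24)*p(14, -27) = (4*(9 - 24))*(-1 + (¼)*(-27)) = (4*(-15))*(-1 - 27/4) = -60*(-31/4) = 465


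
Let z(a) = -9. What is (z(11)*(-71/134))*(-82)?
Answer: -26199/67 ≈ -391.03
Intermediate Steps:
(z(11)*(-71/134))*(-82) = -(-639)/134*(-82) = -9*(-71/134)*(-82) = (639/134)*(-82) = -26199/67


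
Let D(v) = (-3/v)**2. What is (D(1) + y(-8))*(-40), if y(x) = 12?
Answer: -840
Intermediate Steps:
D(v) = 9/v**2
(D(1) + y(-8))*(-40) = (9/1**2 + 12)*(-40) = (9*1 + 12)*(-40) = (9 + 12)*(-40) = 21*(-40) = -840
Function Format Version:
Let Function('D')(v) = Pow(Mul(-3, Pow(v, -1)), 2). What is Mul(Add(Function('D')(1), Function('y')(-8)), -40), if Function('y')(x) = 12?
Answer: -840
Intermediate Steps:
Function('D')(v) = Mul(9, Pow(v, -2))
Mul(Add(Function('D')(1), Function('y')(-8)), -40) = Mul(Add(Mul(9, Pow(1, -2)), 12), -40) = Mul(Add(Mul(9, 1), 12), -40) = Mul(Add(9, 12), -40) = Mul(21, -40) = -840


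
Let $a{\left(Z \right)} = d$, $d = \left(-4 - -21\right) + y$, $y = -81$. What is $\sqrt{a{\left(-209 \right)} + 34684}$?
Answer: $2 \sqrt{8655} \approx 186.06$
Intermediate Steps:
$d = -64$ ($d = \left(-4 - -21\right) - 81 = \left(-4 + 21\right) - 81 = 17 - 81 = -64$)
$a{\left(Z \right)} = -64$
$\sqrt{a{\left(-209 \right)} + 34684} = \sqrt{-64 + 34684} = \sqrt{34620} = 2 \sqrt{8655}$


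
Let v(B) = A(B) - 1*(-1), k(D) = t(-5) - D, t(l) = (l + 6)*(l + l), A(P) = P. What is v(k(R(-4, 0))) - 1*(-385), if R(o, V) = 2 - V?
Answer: 374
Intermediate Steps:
t(l) = 2*l*(6 + l) (t(l) = (6 + l)*(2*l) = 2*l*(6 + l))
k(D) = -10 - D (k(D) = 2*(-5)*(6 - 5) - D = 2*(-5)*1 - D = -10 - D)
v(B) = 1 + B (v(B) = B - 1*(-1) = B + 1 = 1 + B)
v(k(R(-4, 0))) - 1*(-385) = (1 + (-10 - (2 - 1*0))) - 1*(-385) = (1 + (-10 - (2 + 0))) + 385 = (1 + (-10 - 1*2)) + 385 = (1 + (-10 - 2)) + 385 = (1 - 12) + 385 = -11 + 385 = 374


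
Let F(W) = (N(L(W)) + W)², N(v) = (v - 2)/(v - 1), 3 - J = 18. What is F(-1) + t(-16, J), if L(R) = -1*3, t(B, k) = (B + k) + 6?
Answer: -399/16 ≈ -24.938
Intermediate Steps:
J = -15 (J = 3 - 1*18 = 3 - 18 = -15)
t(B, k) = 6 + B + k
L(R) = -3
N(v) = (-2 + v)/(-1 + v)
F(W) = (5/4 + W)² (F(W) = ((-2 - 3)/(-1 - 3) + W)² = (-5/(-4) + W)² = (-¼*(-5) + W)² = (5/4 + W)²)
F(-1) + t(-16, J) = (5 + 4*(-1))²/16 + (6 - 16 - 15) = (5 - 4)²/16 - 25 = (1/16)*1² - 25 = (1/16)*1 - 25 = 1/16 - 25 = -399/16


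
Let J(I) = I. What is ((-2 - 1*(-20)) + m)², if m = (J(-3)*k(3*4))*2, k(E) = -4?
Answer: 1764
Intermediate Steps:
m = 24 (m = -3*(-4)*2 = 12*2 = 24)
((-2 - 1*(-20)) + m)² = ((-2 - 1*(-20)) + 24)² = ((-2 + 20) + 24)² = (18 + 24)² = 42² = 1764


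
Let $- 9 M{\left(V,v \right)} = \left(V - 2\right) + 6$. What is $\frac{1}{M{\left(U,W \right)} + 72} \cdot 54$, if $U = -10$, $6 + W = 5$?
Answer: $\frac{81}{109} \approx 0.74312$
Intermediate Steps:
$W = -1$ ($W = -6 + 5 = -1$)
$M{\left(V,v \right)} = - \frac{4}{9} - \frac{V}{9}$ ($M{\left(V,v \right)} = - \frac{\left(V - 2\right) + 6}{9} = - \frac{\left(-2 + V\right) + 6}{9} = - \frac{4 + V}{9} = - \frac{4}{9} - \frac{V}{9}$)
$\frac{1}{M{\left(U,W \right)} + 72} \cdot 54 = \frac{1}{\left(- \frac{4}{9} - - \frac{10}{9}\right) + 72} \cdot 54 = \frac{1}{\left(- \frac{4}{9} + \frac{10}{9}\right) + 72} \cdot 54 = \frac{1}{\frac{2}{3} + 72} \cdot 54 = \frac{1}{\frac{218}{3}} \cdot 54 = \frac{3}{218} \cdot 54 = \frac{81}{109}$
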